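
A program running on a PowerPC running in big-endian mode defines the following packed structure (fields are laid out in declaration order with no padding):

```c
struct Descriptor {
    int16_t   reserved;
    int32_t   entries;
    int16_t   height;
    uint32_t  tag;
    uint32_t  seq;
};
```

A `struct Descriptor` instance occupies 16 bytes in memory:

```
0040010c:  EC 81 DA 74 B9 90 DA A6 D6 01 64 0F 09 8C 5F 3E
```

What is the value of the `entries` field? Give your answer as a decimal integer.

`entries` follows `reserved` (2 bytes), so it starts at byte offset 2 and occupies 4 bytes.
Bytes at offsets 2..5: DA 74 B9 90.
In big-endian order the high byte comes first in memory.
The bytes are already most-significant first: 0xDA74B990.
Top bit is set, so as a signed 32-bit value this is 0xDA74B990 − 2^32 = -629884528.

-629884528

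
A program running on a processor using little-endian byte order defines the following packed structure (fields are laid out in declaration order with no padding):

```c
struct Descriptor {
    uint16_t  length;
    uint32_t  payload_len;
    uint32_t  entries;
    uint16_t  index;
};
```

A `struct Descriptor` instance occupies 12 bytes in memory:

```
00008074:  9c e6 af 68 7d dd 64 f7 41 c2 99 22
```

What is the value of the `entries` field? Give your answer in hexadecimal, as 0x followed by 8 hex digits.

`entries` follows `length` (2 B), `payload_len` (4 B), so it starts at offset 2 + 4 = 6 and occupies 4 bytes.
Bytes at offsets 6..9: 64 F7 41 C2.
Little-endian stores the least-significant byte at the lowest address.
Reassemble most-significant byte first: C2 41 F7 64 → 0xC241F764.

0xC241F764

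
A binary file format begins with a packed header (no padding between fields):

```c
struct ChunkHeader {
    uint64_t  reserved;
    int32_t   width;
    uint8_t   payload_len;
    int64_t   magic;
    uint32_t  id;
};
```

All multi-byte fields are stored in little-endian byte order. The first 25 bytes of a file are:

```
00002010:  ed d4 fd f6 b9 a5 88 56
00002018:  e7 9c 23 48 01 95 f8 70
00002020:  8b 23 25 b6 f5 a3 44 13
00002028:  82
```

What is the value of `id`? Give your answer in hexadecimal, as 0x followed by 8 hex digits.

0x821344A3

`id` follows `reserved` (8 B), `width` (4 B), `payload_len` (1 B), `magic` (8 B), so it starts at offset 8 + 4 + 1 + 8 = 21 and occupies 4 bytes.
Bytes at offsets 21..24: A3 44 13 82.
Little-endian: lowest address holds the least-significant byte.
Reassemble most-significant byte first: 82 13 44 A3 → 0x821344A3.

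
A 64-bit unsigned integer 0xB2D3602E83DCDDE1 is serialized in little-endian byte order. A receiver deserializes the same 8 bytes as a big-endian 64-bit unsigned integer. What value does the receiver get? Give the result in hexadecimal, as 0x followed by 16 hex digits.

Stored little-endian, the bytes at ascending addresses are E1 DD DC 83 2E 60 D3 B2.
Read back as big-endian, the last byte is least significant, giving 0xE1DDDC832E60D3B2.

0xE1DDDC832E60D3B2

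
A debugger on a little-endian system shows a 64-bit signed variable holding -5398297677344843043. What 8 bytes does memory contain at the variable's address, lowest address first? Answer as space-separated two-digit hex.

DD 5A 0B 26 DD 64 15 B5

Two's complement of -5398297677344843043 in 64 bits: 5398297677344843043 = 0x4AEA9B22D9F4A523; invert → 0xB51564DD260B5ADC; add 1 → 0xB51564DD260B5ADD.
Split into bytes (most-significant first): B5 15 64 DD 26 0B 5A DD.
Little-endian: lowest address holds the least-significant byte.
So at ascending addresses the bytes are DD 5A 0B 26 DD 64 15 B5.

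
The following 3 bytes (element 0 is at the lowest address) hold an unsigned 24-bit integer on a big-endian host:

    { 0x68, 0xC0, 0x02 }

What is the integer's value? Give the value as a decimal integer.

Big-endian: lowest address holds the most-significant byte.
The bytes are already most-significant first: 0x68C002.
0x68C002 = 6864898.

6864898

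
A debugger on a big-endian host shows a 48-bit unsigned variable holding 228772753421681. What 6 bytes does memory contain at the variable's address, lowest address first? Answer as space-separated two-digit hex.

228772753421681 in hexadecimal, padded to 48 bits, is 0xD0114EB3B571.
Split into bytes (most-significant first): D0 11 4E B3 B5 71.
Big-endian stores the most-significant byte at the lowest address.
So the memory order matches the most-significant-first order: D0 11 4E B3 B5 71.

D0 11 4E B3 B5 71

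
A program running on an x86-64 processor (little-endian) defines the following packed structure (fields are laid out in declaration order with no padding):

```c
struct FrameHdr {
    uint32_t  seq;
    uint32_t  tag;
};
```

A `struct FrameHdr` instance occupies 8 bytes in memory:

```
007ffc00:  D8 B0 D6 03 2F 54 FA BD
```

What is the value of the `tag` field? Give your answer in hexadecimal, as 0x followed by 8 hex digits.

0xBDFA542F

`tag` follows `seq` (4 bytes), so it starts at byte offset 4 and occupies 4 bytes.
Bytes at offsets 4..7: 2F 54 FA BD.
Little-endian stores the least-significant byte at the lowest address.
Reassemble most-significant byte first: BD FA 54 2F → 0xBDFA542F.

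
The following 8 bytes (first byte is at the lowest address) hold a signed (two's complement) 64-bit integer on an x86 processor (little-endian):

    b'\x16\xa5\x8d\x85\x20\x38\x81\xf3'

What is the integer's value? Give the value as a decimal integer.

In little-endian order the low byte comes first in memory.
Reassemble most-significant byte first: F3 81 38 20 85 8D A5 16 → 0xF3813820858DA516.
Top bit is set, so as a signed 64-bit value this is 0xF3813820858DA516 − 2^64 = -900376738166627050.

-900376738166627050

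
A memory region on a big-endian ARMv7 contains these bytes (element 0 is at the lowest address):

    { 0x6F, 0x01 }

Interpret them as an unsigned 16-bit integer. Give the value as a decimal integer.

28417

Big-endian: lowest address holds the most-significant byte.
The bytes are already most-significant first: 0x6F01.
0x6F01 = 28417.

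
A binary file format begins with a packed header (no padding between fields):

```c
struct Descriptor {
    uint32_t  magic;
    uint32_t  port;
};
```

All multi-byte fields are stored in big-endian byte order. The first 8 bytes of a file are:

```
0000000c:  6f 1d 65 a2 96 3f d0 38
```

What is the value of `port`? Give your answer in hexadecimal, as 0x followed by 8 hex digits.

`port` follows `magic` (4 bytes), so it starts at byte offset 4 and occupies 4 bytes.
Bytes at offsets 4..7: 96 3F D0 38.
Big-endian stores the most-significant byte at the lowest address.
The bytes are already most-significant first: 0x963FD038.

0x963FD038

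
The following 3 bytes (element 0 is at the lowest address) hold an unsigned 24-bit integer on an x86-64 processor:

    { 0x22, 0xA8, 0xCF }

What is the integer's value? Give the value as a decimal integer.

In little-endian order the low byte comes first in memory.
Reassemble most-significant byte first: CF A8 22 → 0xCFA822.
0xCFA822 = 13608994.

13608994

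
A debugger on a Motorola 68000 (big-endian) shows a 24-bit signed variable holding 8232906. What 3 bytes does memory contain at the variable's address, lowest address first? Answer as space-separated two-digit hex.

8232906 in hexadecimal, padded to 24 bits, is 0x7D9FCA.
Split into bytes (most-significant first): 7D 9F CA.
Big-endian stores the most-significant byte at the lowest address.
So the memory order matches the most-significant-first order: 7D 9F CA.

7D 9F CA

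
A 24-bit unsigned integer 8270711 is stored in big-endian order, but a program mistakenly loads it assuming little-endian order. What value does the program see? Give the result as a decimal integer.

8270711 in 24-bit hexadecimal is 0x7E3377.
Stored big-endian, the bytes at ascending addresses are 7E 33 77.
Read back as little-endian, the first byte is least significant, giving 0x77337E.
0x77337E = 7811966.

7811966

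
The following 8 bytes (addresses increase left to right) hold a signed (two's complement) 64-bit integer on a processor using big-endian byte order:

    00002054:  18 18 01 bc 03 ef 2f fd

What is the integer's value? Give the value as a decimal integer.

1736139563382812669

Big-endian: lowest address holds the most-significant byte.
The bytes are already most-significant first: 0x181801BC03EF2FFD.
0x181801BC03EF2FFD = 1736139563382812669.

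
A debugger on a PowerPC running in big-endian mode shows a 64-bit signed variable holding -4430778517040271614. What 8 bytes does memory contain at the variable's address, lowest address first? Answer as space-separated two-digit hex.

Two's complement of -4430778517040271614 in 64 bits: 4430778517040271614 = 0x3D7D4996029E10FE; invert → 0xC282B669FD61EF01; add 1 → 0xC282B669FD61EF02.
Split into bytes (most-significant first): C2 82 B6 69 FD 61 EF 02.
In big-endian order the high byte comes first in memory.
So the memory order matches the most-significant-first order: C2 82 B6 69 FD 61 EF 02.

C2 82 B6 69 FD 61 EF 02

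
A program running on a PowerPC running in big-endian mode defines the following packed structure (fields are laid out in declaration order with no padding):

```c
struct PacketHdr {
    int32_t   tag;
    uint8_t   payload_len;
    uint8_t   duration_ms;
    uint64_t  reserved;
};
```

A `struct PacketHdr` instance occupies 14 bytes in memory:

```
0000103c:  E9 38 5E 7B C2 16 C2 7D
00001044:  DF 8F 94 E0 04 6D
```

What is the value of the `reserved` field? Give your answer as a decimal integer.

14014603423217878125

`reserved` follows `tag` (4 B), `payload_len` (1 B), `duration_ms` (1 B), so it starts at offset 4 + 1 + 1 = 6 and occupies 8 bytes.
Bytes at offsets 6..13: C2 7D DF 8F 94 E0 04 6D.
In big-endian order the high byte comes first in memory.
The bytes are already most-significant first: 0xC27DDF8F94E0046D.
0xC27DDF8F94E0046D = 14014603423217878125.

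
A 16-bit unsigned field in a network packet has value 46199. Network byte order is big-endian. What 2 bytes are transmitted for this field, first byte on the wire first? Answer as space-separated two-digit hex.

B4 77

46199 in hexadecimal, padded to 16 bits, is 0xB477.
Split into bytes (most-significant first): B4 77.
Big-endian: lowest address holds the most-significant byte.
So the memory order matches the most-significant-first order: B4 77.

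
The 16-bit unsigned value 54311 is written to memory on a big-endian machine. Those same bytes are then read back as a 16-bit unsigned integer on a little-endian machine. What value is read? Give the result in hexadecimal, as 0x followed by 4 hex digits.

0x27D4

54311 in 16-bit hexadecimal is 0xD427.
Stored big-endian, the bytes at ascending addresses are D4 27.
Read back as little-endian, the first byte is least significant, giving 0x27D4.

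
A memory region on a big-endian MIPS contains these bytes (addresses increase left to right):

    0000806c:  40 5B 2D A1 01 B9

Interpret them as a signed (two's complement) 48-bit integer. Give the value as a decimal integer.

70760351728057

In big-endian order the high byte comes first in memory.
The bytes are already most-significant first: 0x405B2DA101B9.
0x405B2DA101B9 = 70760351728057.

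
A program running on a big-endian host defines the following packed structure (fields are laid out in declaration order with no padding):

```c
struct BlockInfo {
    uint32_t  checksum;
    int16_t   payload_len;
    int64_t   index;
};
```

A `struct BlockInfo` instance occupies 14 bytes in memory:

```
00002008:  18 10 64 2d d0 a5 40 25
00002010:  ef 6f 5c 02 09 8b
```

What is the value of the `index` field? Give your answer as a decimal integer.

`index` follows `checksum` (4 B), `payload_len` (2 B), so it starts at offset 4 + 2 = 6 and occupies 8 bytes.
Bytes at offsets 6..13: 40 25 EF 6F 5C 02 09 8B.
Big-endian: lowest address holds the most-significant byte.
The bytes are already most-significant first: 0x4025EF6F5C02098B.
0x4025EF6F5C02098B = 4622363854129727883.

4622363854129727883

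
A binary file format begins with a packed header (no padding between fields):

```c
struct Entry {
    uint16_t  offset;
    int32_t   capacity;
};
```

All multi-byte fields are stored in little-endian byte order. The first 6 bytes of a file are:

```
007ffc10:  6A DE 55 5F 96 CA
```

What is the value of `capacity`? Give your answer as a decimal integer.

`capacity` follows `offset` (2 bytes), so it starts at byte offset 2 and occupies 4 bytes.
Bytes at offsets 2..5: 55 5F 96 CA.
In little-endian order the low byte comes first in memory.
Reassemble most-significant byte first: CA 96 5F 55 → 0xCA965F55.
Top bit is set, so as a signed 32-bit value this is 0xCA965F55 − 2^32 = -896114859.

-896114859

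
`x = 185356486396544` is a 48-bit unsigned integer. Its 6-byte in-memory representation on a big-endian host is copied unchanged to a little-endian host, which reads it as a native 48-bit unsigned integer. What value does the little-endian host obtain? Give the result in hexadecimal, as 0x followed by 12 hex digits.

0x804A87AB94A8

185356486396544 in 48-bit hexadecimal is 0xA894AB874A80.
Stored big-endian, the bytes at ascending addresses are A8 94 AB 87 4A 80.
Read back as little-endian, the first byte is least significant, giving 0x804A87AB94A8.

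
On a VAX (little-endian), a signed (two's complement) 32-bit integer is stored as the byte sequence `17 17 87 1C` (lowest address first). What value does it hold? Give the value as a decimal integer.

Little-endian: lowest address holds the least-significant byte.
Reassemble most-significant byte first: 1C 87 17 17 → 0x1C871717.
0x1C871717 = 478615319.

478615319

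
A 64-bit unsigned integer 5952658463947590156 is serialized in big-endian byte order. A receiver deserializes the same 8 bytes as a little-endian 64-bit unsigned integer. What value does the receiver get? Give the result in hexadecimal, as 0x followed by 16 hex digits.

5952658463947590156 in 64-bit hexadecimal is 0x529C17559CD18A0C.
Stored big-endian, the bytes at ascending addresses are 52 9C 17 55 9C D1 8A 0C.
Read back as little-endian, the first byte is least significant, giving 0x0C8AD19C55179C52.

0x0C8AD19C55179C52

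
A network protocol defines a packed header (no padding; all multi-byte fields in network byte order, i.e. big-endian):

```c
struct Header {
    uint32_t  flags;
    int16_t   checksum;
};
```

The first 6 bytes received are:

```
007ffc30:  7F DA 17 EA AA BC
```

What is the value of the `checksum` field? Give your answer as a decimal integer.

-21828

`checksum` follows `flags` (4 bytes), so it starts at byte offset 4 and occupies 2 bytes.
Bytes at offsets 4..5: AA BC.
In big-endian order the high byte comes first in memory.
The bytes are already most-significant first: 0xAABC.
Top bit is set, so as a signed 16-bit value this is 0xAABC − 2^16 = -21828.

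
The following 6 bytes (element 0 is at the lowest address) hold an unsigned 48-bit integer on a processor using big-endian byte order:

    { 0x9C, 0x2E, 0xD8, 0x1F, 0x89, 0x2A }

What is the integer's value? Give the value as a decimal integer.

Big-endian: lowest address holds the most-significant byte.
The bytes are already most-significant first: 0x9C2ED81F892A.
0x9C2ED81F892A = 171725008374058.

171725008374058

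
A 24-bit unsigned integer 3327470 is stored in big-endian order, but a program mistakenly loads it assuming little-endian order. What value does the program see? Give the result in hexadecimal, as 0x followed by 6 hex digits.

0xEEC532

3327470 in 24-bit hexadecimal is 0x32C5EE.
Stored big-endian, the bytes at ascending addresses are 32 C5 EE.
Read back as little-endian, the first byte is least significant, giving 0xEEC532.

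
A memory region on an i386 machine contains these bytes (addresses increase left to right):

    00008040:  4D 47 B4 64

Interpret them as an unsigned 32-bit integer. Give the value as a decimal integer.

1689536333

Little-endian: lowest address holds the least-significant byte.
Reassemble most-significant byte first: 64 B4 47 4D → 0x64B4474D.
0x64B4474D = 1689536333.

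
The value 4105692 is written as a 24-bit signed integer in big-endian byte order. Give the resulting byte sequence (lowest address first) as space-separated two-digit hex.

3E A5 DC

4105692 in hexadecimal, padded to 24 bits, is 0x3EA5DC.
Split into bytes (most-significant first): 3E A5 DC.
In big-endian order the high byte comes first in memory.
So the memory order matches the most-significant-first order: 3E A5 DC.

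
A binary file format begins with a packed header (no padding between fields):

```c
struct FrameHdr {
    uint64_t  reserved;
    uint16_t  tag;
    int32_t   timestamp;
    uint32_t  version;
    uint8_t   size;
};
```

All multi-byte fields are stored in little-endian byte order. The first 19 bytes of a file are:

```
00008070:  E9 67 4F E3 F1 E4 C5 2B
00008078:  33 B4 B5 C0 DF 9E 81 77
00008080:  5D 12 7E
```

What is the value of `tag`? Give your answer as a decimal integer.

46131

`tag` follows `reserved` (8 bytes), so it starts at byte offset 8 and occupies 2 bytes.
Bytes at offsets 8..9: 33 B4.
In little-endian order the low byte comes first in memory.
Reassemble most-significant byte first: B4 33 → 0xB433.
0xB433 = 46131.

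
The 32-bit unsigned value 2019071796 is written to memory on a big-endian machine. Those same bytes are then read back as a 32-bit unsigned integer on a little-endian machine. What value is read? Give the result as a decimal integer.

882333816

2019071796 in 32-bit hexadecimal is 0x78589734.
Stored big-endian, the bytes at ascending addresses are 78 58 97 34.
Read back as little-endian, the first byte is least significant, giving 0x34975878.
0x34975878 = 882333816.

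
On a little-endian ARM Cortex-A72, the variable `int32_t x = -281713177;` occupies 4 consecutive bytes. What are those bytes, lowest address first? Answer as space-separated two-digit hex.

Two's complement of -281713177 in 32 bits: 281713177 = 0x10CA9A19; invert → 0xEF3565E6; add 1 → 0xEF3565E7.
Split into bytes (most-significant first): EF 35 65 E7.
Little-endian: lowest address holds the least-significant byte.
So at ascending addresses the bytes are E7 65 35 EF.

E7 65 35 EF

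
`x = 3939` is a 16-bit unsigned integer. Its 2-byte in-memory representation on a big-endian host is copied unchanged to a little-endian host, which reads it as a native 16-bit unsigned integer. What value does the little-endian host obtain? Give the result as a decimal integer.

3939 in 16-bit hexadecimal is 0x0F63.
Stored big-endian, the bytes at ascending addresses are 0F 63.
Read back as little-endian, the first byte is least significant, giving 0x630F.
0x630F = 25359.

25359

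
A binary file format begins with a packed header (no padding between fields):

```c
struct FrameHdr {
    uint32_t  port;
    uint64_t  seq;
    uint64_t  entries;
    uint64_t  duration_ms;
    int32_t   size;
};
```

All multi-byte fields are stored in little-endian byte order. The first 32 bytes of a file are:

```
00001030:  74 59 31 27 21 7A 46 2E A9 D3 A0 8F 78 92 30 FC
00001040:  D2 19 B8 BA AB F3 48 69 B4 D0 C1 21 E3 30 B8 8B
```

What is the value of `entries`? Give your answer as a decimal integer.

13454532280734225016

`entries` follows `port` (4 B), `seq` (8 B), so it starts at offset 4 + 8 = 12 and occupies 8 bytes.
Bytes at offsets 12..19: 78 92 30 FC D2 19 B8 BA.
In little-endian order the low byte comes first in memory.
Reassemble most-significant byte first: BA B8 19 D2 FC 30 92 78 → 0xBAB819D2FC309278.
0xBAB819D2FC309278 = 13454532280734225016.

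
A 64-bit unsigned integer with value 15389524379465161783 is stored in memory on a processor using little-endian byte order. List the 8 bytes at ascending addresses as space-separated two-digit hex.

15389524379465161783 in hexadecimal, padded to 64 bits, is 0xD59292E2CC3C1C37.
Split into bytes (most-significant first): D5 92 92 E2 CC 3C 1C 37.
Little-endian stores the least-significant byte at the lowest address.
So at ascending addresses the bytes are 37 1C 3C CC E2 92 92 D5.

37 1C 3C CC E2 92 92 D5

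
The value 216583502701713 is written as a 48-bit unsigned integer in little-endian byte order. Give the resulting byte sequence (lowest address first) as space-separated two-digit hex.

91 24 BE 46 FB C4

216583502701713 in hexadecimal, padded to 48 bits, is 0xC4FB46BE2491.
Split into bytes (most-significant first): C4 FB 46 BE 24 91.
In little-endian order the low byte comes first in memory.
So at ascending addresses the bytes are 91 24 BE 46 FB C4.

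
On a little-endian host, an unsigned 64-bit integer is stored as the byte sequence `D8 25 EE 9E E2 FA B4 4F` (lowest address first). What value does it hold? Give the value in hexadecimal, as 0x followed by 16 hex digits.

0x4FB4FAE29EEE25D8

In little-endian order the low byte comes first in memory.
Reassemble most-significant byte first: 4F B4 FA E2 9E EE 25 D8 → 0x4FB4FAE29EEE25D8.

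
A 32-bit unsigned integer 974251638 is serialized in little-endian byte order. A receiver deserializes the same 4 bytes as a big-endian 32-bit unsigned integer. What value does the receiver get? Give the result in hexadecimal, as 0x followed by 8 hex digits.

0x76E6113A

974251638 in 32-bit hexadecimal is 0x3A11E676.
Stored little-endian, the bytes at ascending addresses are 76 E6 11 3A.
Read back as big-endian, the last byte is least significant, giving 0x76E6113A.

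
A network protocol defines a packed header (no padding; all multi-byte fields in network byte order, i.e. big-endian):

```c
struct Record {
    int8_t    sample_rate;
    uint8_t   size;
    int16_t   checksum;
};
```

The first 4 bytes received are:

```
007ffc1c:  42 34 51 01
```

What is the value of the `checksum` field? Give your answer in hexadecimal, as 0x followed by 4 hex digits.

0x5101

`checksum` follows `sample_rate` (1 B), `size` (1 B), so it starts at offset 1 + 1 = 2 and occupies 2 bytes.
Bytes at offsets 2..3: 51 01.
Big-endian stores the most-significant byte at the lowest address.
The bytes are already most-significant first: 0x5101.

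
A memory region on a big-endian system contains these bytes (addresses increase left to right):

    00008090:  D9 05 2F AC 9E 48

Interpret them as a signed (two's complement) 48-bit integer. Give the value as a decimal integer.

-42858678804920

In big-endian order the high byte comes first in memory.
The bytes are already most-significant first: 0xD9052FAC9E48.
Top bit is set, so as a signed 48-bit value this is 0xD9052FAC9E48 − 2^48 = -42858678804920.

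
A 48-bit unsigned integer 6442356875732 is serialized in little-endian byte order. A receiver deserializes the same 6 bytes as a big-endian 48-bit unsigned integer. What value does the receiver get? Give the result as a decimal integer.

6442356875732 in 48-bit hexadecimal is 0x05DBFA64A1D4.
Stored little-endian, the bytes at ascending addresses are D4 A1 64 FA DB 05.
Read back as big-endian, the last byte is least significant, giving 0xD4A164FADB05.
0xD4A164FADB05 = 233789648984837.

233789648984837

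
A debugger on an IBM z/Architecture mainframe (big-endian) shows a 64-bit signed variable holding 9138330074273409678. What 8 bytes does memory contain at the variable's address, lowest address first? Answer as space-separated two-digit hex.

9138330074273409678 in hexadecimal, padded to 64 bits, is 0x7ED1DEC91D55EA8E.
Split into bytes (most-significant first): 7E D1 DE C9 1D 55 EA 8E.
Big-endian stores the most-significant byte at the lowest address.
So the memory order matches the most-significant-first order: 7E D1 DE C9 1D 55 EA 8E.

7E D1 DE C9 1D 55 EA 8E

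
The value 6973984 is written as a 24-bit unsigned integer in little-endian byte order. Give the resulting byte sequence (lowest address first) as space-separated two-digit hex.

6973984 in hexadecimal, padded to 24 bits, is 0x6A6A20.
Split into bytes (most-significant first): 6A 6A 20.
In little-endian order the low byte comes first in memory.
So at ascending addresses the bytes are 20 6A 6A.

20 6A 6A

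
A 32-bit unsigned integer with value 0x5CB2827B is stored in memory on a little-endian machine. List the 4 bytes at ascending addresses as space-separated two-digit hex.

Split into bytes (most-significant first): 5C B2 82 7B.
Little-endian: lowest address holds the least-significant byte.
So at ascending addresses the bytes are 7B 82 B2 5C.

7B 82 B2 5C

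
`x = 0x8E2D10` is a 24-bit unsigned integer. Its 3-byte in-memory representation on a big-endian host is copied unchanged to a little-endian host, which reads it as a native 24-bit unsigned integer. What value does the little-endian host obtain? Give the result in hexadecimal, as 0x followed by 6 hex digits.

Stored big-endian, the bytes at ascending addresses are 8E 2D 10.
Read back as little-endian, the first byte is least significant, giving 0x102D8E.

0x102D8E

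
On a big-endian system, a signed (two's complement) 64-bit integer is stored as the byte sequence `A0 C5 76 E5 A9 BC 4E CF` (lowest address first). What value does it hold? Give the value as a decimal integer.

-6861947728461803825

Big-endian: lowest address holds the most-significant byte.
The bytes are already most-significant first: 0xA0C576E5A9BC4ECF.
Top bit is set, so as a signed 64-bit value this is 0xA0C576E5A9BC4ECF − 2^64 = -6861947728461803825.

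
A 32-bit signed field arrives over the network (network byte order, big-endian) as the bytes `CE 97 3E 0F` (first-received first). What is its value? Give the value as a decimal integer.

-828948977

In big-endian order the high byte comes first in memory.
The bytes are already most-significant first: 0xCE973E0F.
Top bit is set, so as a signed 32-bit value this is 0xCE973E0F − 2^32 = -828948977.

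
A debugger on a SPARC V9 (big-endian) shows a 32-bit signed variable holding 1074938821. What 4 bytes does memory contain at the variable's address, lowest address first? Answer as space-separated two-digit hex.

40 12 43 C5

1074938821 in hexadecimal, padded to 32 bits, is 0x401243C5.
Split into bytes (most-significant first): 40 12 43 C5.
Big-endian: lowest address holds the most-significant byte.
So the memory order matches the most-significant-first order: 40 12 43 C5.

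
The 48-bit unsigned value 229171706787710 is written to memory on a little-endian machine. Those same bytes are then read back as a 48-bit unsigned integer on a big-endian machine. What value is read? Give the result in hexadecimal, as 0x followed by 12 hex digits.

0x7EF72C326ED0

229171706787710 in 48-bit hexadecimal is 0xD06E322CF77E.
Stored little-endian, the bytes at ascending addresses are 7E F7 2C 32 6E D0.
Read back as big-endian, the last byte is least significant, giving 0x7EF72C326ED0.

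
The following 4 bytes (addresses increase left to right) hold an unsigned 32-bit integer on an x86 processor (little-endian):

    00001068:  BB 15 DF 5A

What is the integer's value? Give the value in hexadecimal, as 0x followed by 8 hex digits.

Little-endian: lowest address holds the least-significant byte.
Reassemble most-significant byte first: 5A DF 15 BB → 0x5ADF15BB.

0x5ADF15BB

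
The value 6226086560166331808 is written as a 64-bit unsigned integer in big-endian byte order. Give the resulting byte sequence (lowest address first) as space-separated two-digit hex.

6226086560166331808 in hexadecimal, padded to 64 bits, is 0x566780BD3F8C45A0.
Split into bytes (most-significant first): 56 67 80 BD 3F 8C 45 A0.
Big-endian stores the most-significant byte at the lowest address.
So the memory order matches the most-significant-first order: 56 67 80 BD 3F 8C 45 A0.

56 67 80 BD 3F 8C 45 A0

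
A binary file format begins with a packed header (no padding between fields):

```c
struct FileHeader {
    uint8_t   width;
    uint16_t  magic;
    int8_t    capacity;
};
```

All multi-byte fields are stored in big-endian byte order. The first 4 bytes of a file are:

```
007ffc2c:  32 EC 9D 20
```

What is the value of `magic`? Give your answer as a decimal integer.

`magic` follows `width` (1 byte), so it starts at byte offset 1 and occupies 2 bytes.
Bytes at offsets 1..2: EC 9D.
Big-endian: lowest address holds the most-significant byte.
The bytes are already most-significant first: 0xEC9D.
0xEC9D = 60573.

60573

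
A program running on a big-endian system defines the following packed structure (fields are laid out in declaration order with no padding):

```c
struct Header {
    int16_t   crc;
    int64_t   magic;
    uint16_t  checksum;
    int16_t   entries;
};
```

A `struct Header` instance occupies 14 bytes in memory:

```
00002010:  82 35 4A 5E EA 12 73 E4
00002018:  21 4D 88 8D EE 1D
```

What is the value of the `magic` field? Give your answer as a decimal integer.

`magic` follows `crc` (2 bytes), so it starts at byte offset 2 and occupies 8 bytes.
Bytes at offsets 2..9: 4A 5E EA 12 73 E4 21 4D.
Big-endian stores the most-significant byte at the lowest address.
The bytes are already most-significant first: 0x4A5EEA1273E4214D.
0x4A5EEA1273E4214D = 5358977971592110413.

5358977971592110413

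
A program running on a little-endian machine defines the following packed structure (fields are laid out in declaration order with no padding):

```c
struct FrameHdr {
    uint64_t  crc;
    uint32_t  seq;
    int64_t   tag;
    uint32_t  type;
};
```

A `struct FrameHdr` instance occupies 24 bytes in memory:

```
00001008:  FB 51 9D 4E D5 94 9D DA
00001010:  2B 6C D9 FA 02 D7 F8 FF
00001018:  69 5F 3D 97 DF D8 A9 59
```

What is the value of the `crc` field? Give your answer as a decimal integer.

`crc` is the first field, at byte offset 0, occupying 8 bytes.
Bytes at offsets 0..7: FB 51 9D 4E D5 94 9D DA.
Little-endian stores the least-significant byte at the lowest address.
Reassemble most-significant byte first: DA 9D 94 D5 4E 9D 51 FB → 0xDA9D94D54E9D51FB.
0xDA9D94D54E9D51FB = 15752910715479740923.

15752910715479740923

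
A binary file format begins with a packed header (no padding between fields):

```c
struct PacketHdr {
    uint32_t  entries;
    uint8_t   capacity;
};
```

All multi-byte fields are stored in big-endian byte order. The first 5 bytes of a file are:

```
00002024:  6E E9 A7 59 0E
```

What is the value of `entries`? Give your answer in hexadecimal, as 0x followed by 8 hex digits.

`entries` is the first field, at byte offset 0, occupying 4 bytes.
Bytes at offsets 0..3: 6E E9 A7 59.
Big-endian: lowest address holds the most-significant byte.
The bytes are already most-significant first: 0x6EE9A759.

0x6EE9A759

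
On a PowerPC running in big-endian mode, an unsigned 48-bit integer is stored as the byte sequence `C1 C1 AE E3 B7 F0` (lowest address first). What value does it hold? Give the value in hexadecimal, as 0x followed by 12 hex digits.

Big-endian stores the most-significant byte at the lowest address.
The bytes are already most-significant first: 0xC1C1AEE3B7F0.

0xC1C1AEE3B7F0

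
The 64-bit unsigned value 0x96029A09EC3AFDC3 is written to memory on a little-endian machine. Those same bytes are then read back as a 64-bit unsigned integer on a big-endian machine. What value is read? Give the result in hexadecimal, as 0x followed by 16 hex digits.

0xC3FD3AEC099A0296

Stored little-endian, the bytes at ascending addresses are C3 FD 3A EC 09 9A 02 96.
Read back as big-endian, the last byte is least significant, giving 0xC3FD3AEC099A0296.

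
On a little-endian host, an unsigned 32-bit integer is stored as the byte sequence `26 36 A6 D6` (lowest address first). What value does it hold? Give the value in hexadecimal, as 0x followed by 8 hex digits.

Little-endian: lowest address holds the least-significant byte.
Reassemble most-significant byte first: D6 A6 36 26 → 0xD6A63626.

0xD6A63626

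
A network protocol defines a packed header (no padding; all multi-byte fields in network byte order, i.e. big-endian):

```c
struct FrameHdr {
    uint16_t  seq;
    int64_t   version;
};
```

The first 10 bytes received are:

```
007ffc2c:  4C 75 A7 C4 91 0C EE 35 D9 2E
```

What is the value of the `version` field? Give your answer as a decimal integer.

-6357797289218156242

`version` follows `seq` (2 bytes), so it starts at byte offset 2 and occupies 8 bytes.
Bytes at offsets 2..9: A7 C4 91 0C EE 35 D9 2E.
Big-endian: lowest address holds the most-significant byte.
The bytes are already most-significant first: 0xA7C4910CEE35D92E.
Top bit is set, so as a signed 64-bit value this is 0xA7C4910CEE35D92E − 2^64 = -6357797289218156242.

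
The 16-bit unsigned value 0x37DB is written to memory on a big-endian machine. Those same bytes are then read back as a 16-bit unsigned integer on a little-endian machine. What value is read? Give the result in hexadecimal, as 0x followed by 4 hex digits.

0xDB37

Stored big-endian, the bytes at ascending addresses are 37 DB.
Read back as little-endian, the first byte is least significant, giving 0xDB37.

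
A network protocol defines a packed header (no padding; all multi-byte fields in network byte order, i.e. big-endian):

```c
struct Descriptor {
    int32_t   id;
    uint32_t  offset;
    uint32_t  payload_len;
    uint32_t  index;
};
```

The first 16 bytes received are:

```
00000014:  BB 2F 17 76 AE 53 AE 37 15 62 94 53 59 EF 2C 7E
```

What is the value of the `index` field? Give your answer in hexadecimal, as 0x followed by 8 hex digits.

`index` follows `id` (4 B), `offset` (4 B), `payload_len` (4 B), so it starts at offset 4 + 4 + 4 = 12 and occupies 4 bytes.
Bytes at offsets 12..15: 59 EF 2C 7E.
In big-endian order the high byte comes first in memory.
The bytes are already most-significant first: 0x59EF2C7E.

0x59EF2C7E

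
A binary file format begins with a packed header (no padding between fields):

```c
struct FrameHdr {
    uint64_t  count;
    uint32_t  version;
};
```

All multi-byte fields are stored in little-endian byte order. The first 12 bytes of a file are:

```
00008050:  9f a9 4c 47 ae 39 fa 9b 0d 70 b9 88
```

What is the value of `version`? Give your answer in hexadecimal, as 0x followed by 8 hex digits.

0x88B9700D

`version` follows `count` (8 bytes), so it starts at byte offset 8 and occupies 4 bytes.
Bytes at offsets 8..11: 0D 70 B9 88.
Little-endian: lowest address holds the least-significant byte.
Reassemble most-significant byte first: 88 B9 70 0D → 0x88B9700D.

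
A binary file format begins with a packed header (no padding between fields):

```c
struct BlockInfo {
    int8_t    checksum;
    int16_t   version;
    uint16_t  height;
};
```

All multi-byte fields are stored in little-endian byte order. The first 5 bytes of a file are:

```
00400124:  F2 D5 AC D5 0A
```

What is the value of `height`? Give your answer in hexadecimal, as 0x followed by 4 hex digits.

0x0AD5

`height` follows `checksum` (1 B), `version` (2 B), so it starts at offset 1 + 2 = 3 and occupies 2 bytes.
Bytes at offsets 3..4: D5 0A.
Little-endian: lowest address holds the least-significant byte.
Reassemble most-significant byte first: 0A D5 → 0x0AD5.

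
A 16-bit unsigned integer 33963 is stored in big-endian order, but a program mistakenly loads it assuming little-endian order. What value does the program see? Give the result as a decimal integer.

33963 in 16-bit hexadecimal is 0x84AB.
Stored big-endian, the bytes at ascending addresses are 84 AB.
Read back as little-endian, the first byte is least significant, giving 0xAB84.
0xAB84 = 43908.

43908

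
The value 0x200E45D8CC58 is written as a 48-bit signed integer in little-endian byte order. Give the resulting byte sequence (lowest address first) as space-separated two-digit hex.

58 CC D8 45 0E 20

Split into bytes (most-significant first): 20 0E 45 D8 CC 58.
In little-endian order the low byte comes first in memory.
So at ascending addresses the bytes are 58 CC D8 45 0E 20.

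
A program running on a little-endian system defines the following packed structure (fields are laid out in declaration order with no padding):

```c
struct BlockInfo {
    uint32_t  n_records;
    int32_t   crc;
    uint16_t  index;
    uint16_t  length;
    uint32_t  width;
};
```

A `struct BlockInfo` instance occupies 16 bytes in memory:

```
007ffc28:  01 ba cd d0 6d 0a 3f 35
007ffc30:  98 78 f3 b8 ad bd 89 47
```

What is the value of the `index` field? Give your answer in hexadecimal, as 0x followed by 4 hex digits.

`index` follows `n_records` (4 B), `crc` (4 B), so it starts at offset 4 + 4 = 8 and occupies 2 bytes.
Bytes at offsets 8..9: 98 78.
In little-endian order the low byte comes first in memory.
Reassemble most-significant byte first: 78 98 → 0x7898.

0x7898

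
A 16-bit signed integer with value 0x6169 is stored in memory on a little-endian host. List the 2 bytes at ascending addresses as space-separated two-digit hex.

Split into bytes (most-significant first): 61 69.
In little-endian order the low byte comes first in memory.
So at ascending addresses the bytes are 69 61.

69 61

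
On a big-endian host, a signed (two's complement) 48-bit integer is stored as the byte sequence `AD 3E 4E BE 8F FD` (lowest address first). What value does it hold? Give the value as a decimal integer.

Big-endian stores the most-significant byte at the lowest address.
The bytes are already most-significant first: 0xAD3E4EBE8FFD.
Top bit is set, so as a signed 48-bit value this is 0xAD3E4EBE8FFD − 2^48 = -90991856021507.

-90991856021507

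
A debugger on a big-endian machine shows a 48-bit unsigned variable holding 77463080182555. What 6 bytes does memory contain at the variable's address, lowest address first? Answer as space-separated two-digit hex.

77463080182555 in hexadecimal, padded to 48 bits, is 0x4673C760A31B.
Split into bytes (most-significant first): 46 73 C7 60 A3 1B.
In big-endian order the high byte comes first in memory.
So the memory order matches the most-significant-first order: 46 73 C7 60 A3 1B.

46 73 C7 60 A3 1B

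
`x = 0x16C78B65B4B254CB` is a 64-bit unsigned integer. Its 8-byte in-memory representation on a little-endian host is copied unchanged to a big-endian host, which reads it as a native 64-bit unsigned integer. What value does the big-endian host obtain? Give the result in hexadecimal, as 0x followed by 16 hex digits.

0xCB54B2B4658BC716

Stored little-endian, the bytes at ascending addresses are CB 54 B2 B4 65 8B C7 16.
Read back as big-endian, the last byte is least significant, giving 0xCB54B2B4658BC716.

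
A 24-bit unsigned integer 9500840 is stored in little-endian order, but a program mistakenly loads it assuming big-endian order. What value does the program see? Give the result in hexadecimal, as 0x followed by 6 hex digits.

9500840 in 24-bit hexadecimal is 0x90F8A8.
Stored little-endian, the bytes at ascending addresses are A8 F8 90.
Read back as big-endian, the last byte is least significant, giving 0xA8F890.

0xA8F890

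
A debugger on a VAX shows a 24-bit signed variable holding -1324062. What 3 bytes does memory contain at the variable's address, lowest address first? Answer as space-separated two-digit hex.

E2 CB EB

Two's complement of -1324062 in 24 bits: 1324062 = 0x14341E; invert → 0xEBCBE1; add 1 → 0xEBCBE2.
Split into bytes (most-significant first): EB CB E2.
Little-endian: lowest address holds the least-significant byte.
So at ascending addresses the bytes are E2 CB EB.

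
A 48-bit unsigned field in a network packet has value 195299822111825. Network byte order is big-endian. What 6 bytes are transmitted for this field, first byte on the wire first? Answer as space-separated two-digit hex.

195299822111825 in hexadecimal, padded to 48 bits, is 0xB19FC8858C51.
Split into bytes (most-significant first): B1 9F C8 85 8C 51.
Big-endian stores the most-significant byte at the lowest address.
So the memory order matches the most-significant-first order: B1 9F C8 85 8C 51.

B1 9F C8 85 8C 51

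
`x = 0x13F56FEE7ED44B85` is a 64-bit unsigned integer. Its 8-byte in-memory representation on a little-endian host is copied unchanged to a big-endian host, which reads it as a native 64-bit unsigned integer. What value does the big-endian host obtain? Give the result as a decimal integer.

Stored little-endian, the bytes at ascending addresses are 85 4B D4 7E EE 6F F5 13.
Read back as big-endian, the last byte is least significant, giving 0x854BD47EEE6FF513.
0x854BD47EEE6FF513 = 9605004271928997139.

9605004271928997139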